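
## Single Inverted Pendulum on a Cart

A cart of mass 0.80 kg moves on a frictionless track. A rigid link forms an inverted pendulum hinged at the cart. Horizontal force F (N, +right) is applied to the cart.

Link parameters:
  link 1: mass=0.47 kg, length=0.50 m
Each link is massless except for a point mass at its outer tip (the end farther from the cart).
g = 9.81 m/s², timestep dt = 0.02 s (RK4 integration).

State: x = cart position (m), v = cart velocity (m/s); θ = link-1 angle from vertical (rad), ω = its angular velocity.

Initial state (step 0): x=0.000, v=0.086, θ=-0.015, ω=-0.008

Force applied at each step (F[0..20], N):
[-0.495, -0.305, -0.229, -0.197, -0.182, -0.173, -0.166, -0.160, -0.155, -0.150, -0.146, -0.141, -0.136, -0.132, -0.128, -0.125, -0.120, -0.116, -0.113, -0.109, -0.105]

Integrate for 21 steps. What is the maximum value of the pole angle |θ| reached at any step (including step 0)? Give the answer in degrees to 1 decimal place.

Answer: 0.9°

Derivation:
apply F[0]=-0.495 → step 1: x=0.002, v=0.075, θ=-0.015, ω=0.007
apply F[1]=-0.305 → step 2: x=0.003, v=0.069, θ=-0.015, ω=0.013
apply F[2]=-0.229 → step 3: x=0.004, v=0.065, θ=-0.015, ω=0.016
apply F[3]=-0.197 → step 4: x=0.006, v=0.062, θ=-0.014, ω=0.017
apply F[4]=-0.182 → step 5: x=0.007, v=0.059, θ=-0.014, ω=0.017
apply F[5]=-0.173 → step 6: x=0.008, v=0.056, θ=-0.014, ω=0.017
apply F[6]=-0.166 → step 7: x=0.009, v=0.054, θ=-0.013, ω=0.017
apply F[7]=-0.160 → step 8: x=0.010, v=0.051, θ=-0.013, ω=0.017
apply F[8]=-0.155 → step 9: x=0.011, v=0.049, θ=-0.012, ω=0.017
apply F[9]=-0.150 → step 10: x=0.012, v=0.047, θ=-0.012, ω=0.017
apply F[10]=-0.146 → step 11: x=0.013, v=0.044, θ=-0.012, ω=0.016
apply F[11]=-0.141 → step 12: x=0.014, v=0.042, θ=-0.012, ω=0.016
apply F[12]=-0.136 → step 13: x=0.015, v=0.040, θ=-0.011, ω=0.016
apply F[13]=-0.132 → step 14: x=0.016, v=0.038, θ=-0.011, ω=0.016
apply F[14]=-0.128 → step 15: x=0.016, v=0.036, θ=-0.011, ω=0.015
apply F[15]=-0.125 → step 16: x=0.017, v=0.034, θ=-0.010, ω=0.015
apply F[16]=-0.120 → step 17: x=0.018, v=0.032, θ=-0.010, ω=0.015
apply F[17]=-0.116 → step 18: x=0.018, v=0.031, θ=-0.010, ω=0.015
apply F[18]=-0.113 → step 19: x=0.019, v=0.029, θ=-0.009, ω=0.014
apply F[19]=-0.109 → step 20: x=0.019, v=0.027, θ=-0.009, ω=0.014
apply F[20]=-0.105 → step 21: x=0.020, v=0.026, θ=-0.009, ω=0.014
Max |angle| over trajectory = 0.015 rad = 0.9°.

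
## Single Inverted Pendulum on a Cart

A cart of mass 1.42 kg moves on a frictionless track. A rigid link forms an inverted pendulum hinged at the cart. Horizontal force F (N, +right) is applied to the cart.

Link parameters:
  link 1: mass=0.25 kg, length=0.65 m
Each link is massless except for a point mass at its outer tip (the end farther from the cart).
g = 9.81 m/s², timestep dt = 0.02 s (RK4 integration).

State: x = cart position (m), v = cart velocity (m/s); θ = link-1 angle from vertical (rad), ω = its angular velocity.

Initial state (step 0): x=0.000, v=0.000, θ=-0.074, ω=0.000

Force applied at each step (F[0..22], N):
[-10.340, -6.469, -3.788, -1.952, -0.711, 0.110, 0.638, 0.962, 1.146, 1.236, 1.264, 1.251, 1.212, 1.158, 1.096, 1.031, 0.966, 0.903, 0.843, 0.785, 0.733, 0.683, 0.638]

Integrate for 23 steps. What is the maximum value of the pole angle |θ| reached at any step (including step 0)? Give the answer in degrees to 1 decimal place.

Answer: 4.2°

Derivation:
apply F[0]=-10.340 → step 1: x=-0.001, v=-0.143, θ=-0.072, ω=0.197
apply F[1]=-6.469 → step 2: x=-0.005, v=-0.232, θ=-0.067, ω=0.312
apply F[2]=-3.788 → step 3: x=-0.010, v=-0.283, θ=-0.060, ω=0.372
apply F[3]=-1.952 → step 4: x=-0.016, v=-0.308, θ=-0.052, ω=0.394
apply F[4]=-0.711 → step 5: x=-0.022, v=-0.317, θ=-0.045, ω=0.392
apply F[5]=+0.110 → step 6: x=-0.029, v=-0.314, θ=-0.037, ω=0.375
apply F[6]=+0.638 → step 7: x=-0.035, v=-0.304, θ=-0.030, ω=0.350
apply F[7]=+0.962 → step 8: x=-0.041, v=-0.289, θ=-0.023, ω=0.320
apply F[8]=+1.146 → step 9: x=-0.046, v=-0.272, θ=-0.017, ω=0.288
apply F[9]=+1.236 → step 10: x=-0.052, v=-0.254, θ=-0.011, ω=0.256
apply F[10]=+1.264 → step 11: x=-0.057, v=-0.236, θ=-0.007, ω=0.225
apply F[11]=+1.251 → step 12: x=-0.061, v=-0.219, θ=-0.002, ω=0.197
apply F[12]=+1.212 → step 13: x=-0.065, v=-0.201, θ=0.001, ω=0.170
apply F[13]=+1.158 → step 14: x=-0.069, v=-0.185, θ=0.004, ω=0.146
apply F[14]=+1.096 → step 15: x=-0.073, v=-0.170, θ=0.007, ω=0.124
apply F[15]=+1.031 → step 16: x=-0.076, v=-0.156, θ=0.009, ω=0.105
apply F[16]=+0.966 → step 17: x=-0.079, v=-0.143, θ=0.011, ω=0.088
apply F[17]=+0.903 → step 18: x=-0.082, v=-0.130, θ=0.013, ω=0.072
apply F[18]=+0.843 → step 19: x=-0.084, v=-0.119, θ=0.014, ω=0.059
apply F[19]=+0.785 → step 20: x=-0.087, v=-0.108, θ=0.015, ω=0.047
apply F[20]=+0.733 → step 21: x=-0.089, v=-0.098, θ=0.016, ω=0.037
apply F[21]=+0.683 → step 22: x=-0.091, v=-0.089, θ=0.017, ω=0.028
apply F[22]=+0.638 → step 23: x=-0.092, v=-0.081, θ=0.017, ω=0.020
Max |angle| over trajectory = 0.074 rad = 4.2°.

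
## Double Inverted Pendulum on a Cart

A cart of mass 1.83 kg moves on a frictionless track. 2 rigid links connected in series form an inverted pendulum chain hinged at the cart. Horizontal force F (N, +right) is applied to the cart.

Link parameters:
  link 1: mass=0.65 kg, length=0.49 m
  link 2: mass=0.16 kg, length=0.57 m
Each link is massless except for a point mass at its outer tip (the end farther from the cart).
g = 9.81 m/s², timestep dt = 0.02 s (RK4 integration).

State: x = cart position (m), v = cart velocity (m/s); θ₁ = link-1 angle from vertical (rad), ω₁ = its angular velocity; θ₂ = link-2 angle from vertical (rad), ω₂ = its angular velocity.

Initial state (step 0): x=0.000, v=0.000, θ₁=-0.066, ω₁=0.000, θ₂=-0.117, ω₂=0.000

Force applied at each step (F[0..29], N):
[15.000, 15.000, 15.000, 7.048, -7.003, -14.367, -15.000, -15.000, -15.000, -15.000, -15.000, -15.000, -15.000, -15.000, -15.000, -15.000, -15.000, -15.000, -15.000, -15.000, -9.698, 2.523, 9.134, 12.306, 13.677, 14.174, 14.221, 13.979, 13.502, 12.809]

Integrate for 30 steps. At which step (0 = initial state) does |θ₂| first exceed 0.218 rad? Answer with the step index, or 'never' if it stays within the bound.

Answer: never

Derivation:
apply F[0]=+15.000 → step 1: x=0.002, v=0.169, θ₁=-0.070, ω₁=-0.367, θ₂=-0.117, ω₂=-0.020
apply F[1]=+15.000 → step 2: x=0.007, v=0.339, θ₁=-0.081, ω₁=-0.739, θ₂=-0.118, ω₂=-0.037
apply F[2]=+15.000 → step 3: x=0.015, v=0.510, θ₁=-0.099, ω₁=-1.119, θ₂=-0.119, ω₂=-0.048
apply F[3]=+7.048 → step 4: x=0.026, v=0.595, θ₁=-0.124, ω₁=-1.336, θ₂=-0.120, ω₂=-0.051
apply F[4]=-7.003 → step 5: x=0.038, v=0.530, θ₁=-0.150, ω₁=-1.260, θ₂=-0.121, ω₂=-0.044
apply F[5]=-14.367 → step 6: x=0.047, v=0.388, θ₁=-0.173, ω₁=-1.042, θ₂=-0.121, ω₂=-0.026
apply F[6]=-15.000 → step 7: x=0.053, v=0.241, θ₁=-0.191, ω₁=-0.826, θ₂=-0.122, ω₂=0.002
apply F[7]=-15.000 → step 8: x=0.056, v=0.096, θ₁=-0.206, ω₁=-0.623, θ₂=-0.121, ω₂=0.039
apply F[8]=-15.000 → step 9: x=0.057, v=-0.048, θ₁=-0.216, ω₁=-0.431, θ₂=-0.120, ω₂=0.082
apply F[9]=-15.000 → step 10: x=0.054, v=-0.191, θ₁=-0.223, ω₁=-0.245, θ₂=-0.118, ω₂=0.131
apply F[10]=-15.000 → step 11: x=0.049, v=-0.333, θ₁=-0.226, ω₁=-0.064, θ₂=-0.115, ω₂=0.184
apply F[11]=-15.000 → step 12: x=0.041, v=-0.475, θ₁=-0.226, ω₁=0.116, θ₂=-0.110, ω₂=0.239
apply F[12]=-15.000 → step 13: x=0.030, v=-0.617, θ₁=-0.222, ω₁=0.297, θ₂=-0.105, ω₂=0.295
apply F[13]=-15.000 → step 14: x=0.016, v=-0.760, θ₁=-0.214, ω₁=0.482, θ₂=-0.099, ω₂=0.350
apply F[14]=-15.000 → step 15: x=-0.000, v=-0.904, θ₁=-0.202, ω₁=0.675, θ₂=-0.091, ω₂=0.404
apply F[15]=-15.000 → step 16: x=-0.020, v=-1.049, θ₁=-0.187, ω₁=0.878, θ₂=-0.083, ω₂=0.454
apply F[16]=-15.000 → step 17: x=-0.042, v=-1.197, θ₁=-0.167, ω₁=1.093, θ₂=-0.073, ω₂=0.500
apply F[17]=-15.000 → step 18: x=-0.068, v=-1.347, θ₁=-0.143, ω₁=1.325, θ₂=-0.063, ω₂=0.538
apply F[18]=-15.000 → step 19: x=-0.096, v=-1.500, θ₁=-0.114, ω₁=1.577, θ₂=-0.052, ω₂=0.568
apply F[19]=-15.000 → step 20: x=-0.128, v=-1.656, θ₁=-0.080, ω₁=1.850, θ₂=-0.040, ω₂=0.589
apply F[20]=-9.698 → step 21: x=-0.162, v=-1.758, θ₁=-0.041, ω₁=2.031, θ₂=-0.028, ω₂=0.598
apply F[21]=+2.523 → step 22: x=-0.197, v=-1.729, θ₁=-0.001, ω₁=1.964, θ₂=-0.016, ω₂=0.598
apply F[22]=+9.134 → step 23: x=-0.230, v=-1.630, θ₁=0.036, ω₁=1.772, θ₂=-0.004, ω₂=0.588
apply F[23]=+12.306 → step 24: x=-0.261, v=-1.500, θ₁=0.069, ω₁=1.532, θ₂=0.007, ω₂=0.568
apply F[24]=+13.677 → step 25: x=-0.290, v=-1.357, θ₁=0.097, ω₁=1.282, θ₂=0.018, ω₂=0.539
apply F[25]=+14.174 → step 26: x=-0.316, v=-1.212, θ₁=0.121, ω₁=1.039, θ₂=0.029, ω₂=0.502
apply F[26]=+14.221 → step 27: x=-0.339, v=-1.068, θ₁=0.139, ω₁=0.810, θ₂=0.038, ω₂=0.459
apply F[27]=+13.979 → step 28: x=-0.358, v=-0.929, θ₁=0.153, ω₁=0.598, θ₂=0.047, ω₂=0.412
apply F[28]=+13.502 → step 29: x=-0.376, v=-0.796, θ₁=0.163, ω₁=0.405, θ₂=0.055, ω₂=0.363
apply F[29]=+12.809 → step 30: x=-0.390, v=-0.672, θ₁=0.170, ω₁=0.233, θ₂=0.062, ω₂=0.312
max |θ₂| = 0.122 ≤ 0.218 over all 31 states.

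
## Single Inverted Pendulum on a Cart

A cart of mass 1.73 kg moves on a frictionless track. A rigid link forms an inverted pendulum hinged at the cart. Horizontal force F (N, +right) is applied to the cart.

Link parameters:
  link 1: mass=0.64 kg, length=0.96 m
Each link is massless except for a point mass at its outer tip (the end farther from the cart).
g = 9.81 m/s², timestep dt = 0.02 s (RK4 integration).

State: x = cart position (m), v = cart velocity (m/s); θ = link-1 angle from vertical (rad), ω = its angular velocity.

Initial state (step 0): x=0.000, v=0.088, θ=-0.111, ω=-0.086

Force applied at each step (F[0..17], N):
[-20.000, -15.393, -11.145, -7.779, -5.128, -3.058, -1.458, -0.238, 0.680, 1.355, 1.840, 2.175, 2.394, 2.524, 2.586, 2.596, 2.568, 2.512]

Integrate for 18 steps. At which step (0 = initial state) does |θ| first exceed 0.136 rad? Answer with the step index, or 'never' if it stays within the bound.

Answer: never

Derivation:
apply F[0]=-20.000 → step 1: x=-0.000, v=-0.134, θ=-0.111, ω=0.121
apply F[1]=-15.393 → step 2: x=-0.005, v=-0.304, θ=-0.107, ω=0.275
apply F[2]=-11.145 → step 3: x=-0.012, v=-0.425, θ=-0.100, ω=0.379
apply F[3]=-7.779 → step 4: x=-0.021, v=-0.507, θ=-0.092, ω=0.445
apply F[4]=-5.128 → step 5: x=-0.032, v=-0.560, θ=-0.083, ω=0.482
apply F[5]=-3.058 → step 6: x=-0.044, v=-0.590, θ=-0.073, ω=0.497
apply F[6]=-1.458 → step 7: x=-0.056, v=-0.602, θ=-0.063, ω=0.496
apply F[7]=-0.238 → step 8: x=-0.068, v=-0.601, θ=-0.053, ω=0.483
apply F[8]=+0.680 → step 9: x=-0.079, v=-0.590, θ=-0.044, ω=0.461
apply F[9]=+1.355 → step 10: x=-0.091, v=-0.571, θ=-0.035, ω=0.434
apply F[10]=+1.840 → step 11: x=-0.102, v=-0.548, θ=-0.026, ω=0.403
apply F[11]=+2.175 → step 12: x=-0.113, v=-0.521, θ=-0.019, ω=0.371
apply F[12]=+2.394 → step 13: x=-0.123, v=-0.492, θ=-0.012, ω=0.338
apply F[13]=+2.524 → step 14: x=-0.133, v=-0.462, θ=-0.005, ω=0.305
apply F[14]=+2.586 → step 15: x=-0.142, v=-0.432, θ=0.001, ω=0.273
apply F[15]=+2.596 → step 16: x=-0.150, v=-0.403, θ=0.006, ω=0.243
apply F[16]=+2.568 → step 17: x=-0.158, v=-0.373, θ=0.010, ω=0.214
apply F[17]=+2.512 → step 18: x=-0.165, v=-0.345, θ=0.014, ω=0.187
max |θ| = 0.111 ≤ 0.136 over all 19 states.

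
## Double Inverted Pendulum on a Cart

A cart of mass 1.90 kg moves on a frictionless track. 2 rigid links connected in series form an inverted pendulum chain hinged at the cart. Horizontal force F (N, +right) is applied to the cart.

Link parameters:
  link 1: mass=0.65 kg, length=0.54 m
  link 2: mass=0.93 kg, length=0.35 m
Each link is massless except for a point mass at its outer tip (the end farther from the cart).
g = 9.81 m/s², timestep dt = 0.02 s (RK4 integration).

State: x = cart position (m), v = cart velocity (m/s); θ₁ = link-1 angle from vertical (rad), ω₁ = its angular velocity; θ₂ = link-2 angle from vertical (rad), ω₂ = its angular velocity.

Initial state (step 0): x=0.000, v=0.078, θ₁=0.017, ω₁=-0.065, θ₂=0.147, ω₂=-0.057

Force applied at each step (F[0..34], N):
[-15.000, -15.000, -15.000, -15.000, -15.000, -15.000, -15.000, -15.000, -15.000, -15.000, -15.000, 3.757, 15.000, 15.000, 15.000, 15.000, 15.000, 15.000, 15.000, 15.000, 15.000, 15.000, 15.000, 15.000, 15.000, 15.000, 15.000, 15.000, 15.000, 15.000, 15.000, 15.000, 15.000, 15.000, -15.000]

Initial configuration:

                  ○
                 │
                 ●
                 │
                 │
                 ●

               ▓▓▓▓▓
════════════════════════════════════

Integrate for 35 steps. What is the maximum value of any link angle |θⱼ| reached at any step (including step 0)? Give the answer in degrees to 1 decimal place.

Answer: 165.7°

Derivation:
apply F[0]=-15.000 → step 1: x=-0.000, v=-0.083, θ₁=0.018, ω₁=0.174, θ₂=0.148, ω₂=0.113
apply F[1]=-15.000 → step 2: x=-0.003, v=-0.244, θ₁=0.024, ω₁=0.417, θ₂=0.151, ω₂=0.280
apply F[2]=-15.000 → step 3: x=-0.010, v=-0.406, θ₁=0.035, ω₁=0.668, θ₂=0.159, ω₂=0.440
apply F[3]=-15.000 → step 4: x=-0.020, v=-0.570, θ₁=0.051, ω₁=0.931, θ₂=0.169, ω₂=0.589
apply F[4]=-15.000 → step 5: x=-0.033, v=-0.737, θ₁=0.072, ω₁=1.210, θ₂=0.182, ω₂=0.722
apply F[5]=-15.000 → step 6: x=-0.049, v=-0.905, θ₁=0.099, ω₁=1.510, θ₂=0.198, ω₂=0.835
apply F[6]=-15.000 → step 7: x=-0.069, v=-1.077, θ₁=0.133, ω₁=1.834, θ₂=0.215, ω₂=0.924
apply F[7]=-15.000 → step 8: x=-0.092, v=-1.250, θ₁=0.173, ω₁=2.183, θ₂=0.235, ω₂=0.984
apply F[8]=-15.000 → step 9: x=-0.119, v=-1.423, θ₁=0.220, ω₁=2.556, θ₂=0.255, ω₂=1.016
apply F[9]=-15.000 → step 10: x=-0.149, v=-1.593, θ₁=0.275, ω₁=2.948, θ₂=0.275, ω₂=1.025
apply F[10]=-15.000 → step 11: x=-0.183, v=-1.757, θ₁=0.338, ω₁=3.348, θ₂=0.295, ω₂=1.022
apply F[11]=+3.757 → step 12: x=-0.217, v=-1.736, θ₁=0.406, ω₁=3.454, θ₂=0.316, ω₂=0.994
apply F[12]=+15.000 → step 13: x=-0.251, v=-1.613, θ₁=0.475, ω₁=3.430, θ₂=0.335, ω₂=0.917
apply F[13]=+15.000 → step 14: x=-0.282, v=-1.493, θ₁=0.544, ω₁=3.454, θ₂=0.352, ω₂=0.808
apply F[14]=+15.000 → step 15: x=-0.311, v=-1.376, θ₁=0.613, ω₁=3.520, θ₂=0.367, ω₂=0.674
apply F[15]=+15.000 → step 16: x=-0.337, v=-1.258, θ₁=0.685, ω₁=3.620, θ₂=0.379, ω₂=0.523
apply F[16]=+15.000 → step 17: x=-0.361, v=-1.138, θ₁=0.758, ω₁=3.749, θ₂=0.388, ω₂=0.365
apply F[17]=+15.000 → step 18: x=-0.383, v=-1.013, θ₁=0.835, ω₁=3.901, θ₂=0.394, ω₂=0.213
apply F[18]=+15.000 → step 19: x=-0.401, v=-0.882, θ₁=0.915, ω₁=4.069, θ₂=0.396, ω₂=0.079
apply F[19]=+15.000 → step 20: x=-0.418, v=-0.743, θ₁=0.998, ω₁=4.251, θ₂=0.397, ω₂=-0.025
apply F[20]=+15.000 → step 21: x=-0.431, v=-0.596, θ₁=1.085, ω₁=4.445, θ₂=0.396, ω₂=-0.086
apply F[21]=+15.000 → step 22: x=-0.442, v=-0.439, θ₁=1.176, ω₁=4.652, θ₂=0.394, ω₂=-0.092
apply F[22]=+15.000 → step 23: x=-0.449, v=-0.272, θ₁=1.271, ω₁=4.873, θ₂=0.393, ω₂=-0.031
apply F[23]=+15.000 → step 24: x=-0.452, v=-0.094, θ₁=1.371, ω₁=5.111, θ₂=0.393, ω₂=0.108
apply F[24]=+15.000 → step 25: x=-0.452, v=0.096, θ₁=1.475, ω₁=5.373, θ₂=0.397, ω₂=0.340
apply F[25]=+15.000 → step 26: x=-0.448, v=0.299, θ₁=1.586, ω₁=5.663, θ₂=0.407, ω₂=0.682
apply F[26]=+15.000 → step 27: x=-0.440, v=0.517, θ₁=1.702, ω₁=5.989, θ₂=0.426, ω₂=1.156
apply F[27]=+15.000 → step 28: x=-0.428, v=0.752, θ₁=1.826, ω₁=6.354, θ₂=0.455, ω₂=1.789
apply F[28]=+15.000 → step 29: x=-0.410, v=1.005, θ₁=1.957, ω₁=6.761, θ₂=0.498, ω₂=2.616
apply F[29]=+15.000 → step 30: x=-0.387, v=1.277, θ₁=2.096, ω₁=7.205, θ₂=0.561, ω₂=3.678
apply F[30]=+15.000 → step 31: x=-0.359, v=1.567, θ₁=2.245, ω₁=7.663, θ₂=0.647, ω₂=5.016
apply F[31]=+15.000 → step 32: x=-0.325, v=1.868, θ₁=2.403, ω₁=8.082, θ₂=0.764, ω₂=6.666
apply F[32]=+15.000 → step 33: x=-0.284, v=2.170, θ₁=2.567, ω₁=8.358, θ₂=0.916, ω₂=8.626
apply F[33]=+15.000 → step 34: x=-0.238, v=2.452, θ₁=2.735, ω₁=8.327, θ₂=1.110, ω₂=10.828
apply F[34]=-15.000 → step 35: x=-0.189, v=2.389, θ₁=2.892, ω₁=7.231, θ₂=1.352, ω₂=13.288
Max |angle| over trajectory = 2.892 rad = 165.7°.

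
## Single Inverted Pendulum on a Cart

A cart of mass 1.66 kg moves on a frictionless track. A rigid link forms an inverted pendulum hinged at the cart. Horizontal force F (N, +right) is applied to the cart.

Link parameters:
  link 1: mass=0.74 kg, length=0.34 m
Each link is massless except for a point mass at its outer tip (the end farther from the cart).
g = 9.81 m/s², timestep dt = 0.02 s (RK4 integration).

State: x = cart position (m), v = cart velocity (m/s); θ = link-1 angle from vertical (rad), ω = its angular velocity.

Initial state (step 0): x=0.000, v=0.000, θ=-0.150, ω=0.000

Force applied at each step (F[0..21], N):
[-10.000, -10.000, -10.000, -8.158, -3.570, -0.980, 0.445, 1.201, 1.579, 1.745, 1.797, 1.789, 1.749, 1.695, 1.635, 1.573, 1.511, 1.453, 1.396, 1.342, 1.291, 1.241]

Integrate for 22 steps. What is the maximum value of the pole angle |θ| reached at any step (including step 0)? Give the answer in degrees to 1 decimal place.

apply F[0]=-10.000 → step 1: x=-0.001, v=-0.107, θ=-0.148, ω=0.224
apply F[1]=-10.000 → step 2: x=-0.004, v=-0.214, θ=-0.141, ω=0.452
apply F[2]=-10.000 → step 3: x=-0.010, v=-0.322, θ=-0.130, ω=0.689
apply F[3]=-8.158 → step 4: x=-0.017, v=-0.409, θ=-0.114, ω=0.874
apply F[4]=-3.570 → step 5: x=-0.025, v=-0.443, θ=-0.096, ω=0.913
apply F[5]=-0.980 → step 6: x=-0.034, v=-0.447, θ=-0.078, ω=0.875
apply F[6]=+0.445 → step 7: x=-0.043, v=-0.436, θ=-0.062, ω=0.802
apply F[7]=+1.201 → step 8: x=-0.052, v=-0.417, θ=-0.046, ω=0.715
apply F[8]=+1.579 → step 9: x=-0.060, v=-0.395, θ=-0.033, ω=0.626
apply F[9]=+1.745 → step 10: x=-0.067, v=-0.371, θ=-0.021, ω=0.542
apply F[10]=+1.797 → step 11: x=-0.075, v=-0.348, θ=-0.011, ω=0.465
apply F[11]=+1.789 → step 12: x=-0.081, v=-0.326, θ=-0.003, ω=0.396
apply F[12]=+1.749 → step 13: x=-0.088, v=-0.305, θ=0.005, ω=0.335
apply F[13]=+1.695 → step 14: x=-0.094, v=-0.285, θ=0.011, ω=0.281
apply F[14]=+1.635 → step 15: x=-0.099, v=-0.267, θ=0.016, ω=0.235
apply F[15]=+1.573 → step 16: x=-0.104, v=-0.250, θ=0.020, ω=0.194
apply F[16]=+1.511 → step 17: x=-0.109, v=-0.233, θ=0.024, ω=0.159
apply F[17]=+1.453 → step 18: x=-0.114, v=-0.218, θ=0.027, ω=0.128
apply F[18]=+1.396 → step 19: x=-0.118, v=-0.204, θ=0.029, ω=0.102
apply F[19]=+1.342 → step 20: x=-0.122, v=-0.190, θ=0.031, ω=0.080
apply F[20]=+1.291 → step 21: x=-0.125, v=-0.177, θ=0.032, ω=0.060
apply F[21]=+1.241 → step 22: x=-0.129, v=-0.165, θ=0.033, ω=0.043
Max |angle| over trajectory = 0.150 rad = 8.6°.

Answer: 8.6°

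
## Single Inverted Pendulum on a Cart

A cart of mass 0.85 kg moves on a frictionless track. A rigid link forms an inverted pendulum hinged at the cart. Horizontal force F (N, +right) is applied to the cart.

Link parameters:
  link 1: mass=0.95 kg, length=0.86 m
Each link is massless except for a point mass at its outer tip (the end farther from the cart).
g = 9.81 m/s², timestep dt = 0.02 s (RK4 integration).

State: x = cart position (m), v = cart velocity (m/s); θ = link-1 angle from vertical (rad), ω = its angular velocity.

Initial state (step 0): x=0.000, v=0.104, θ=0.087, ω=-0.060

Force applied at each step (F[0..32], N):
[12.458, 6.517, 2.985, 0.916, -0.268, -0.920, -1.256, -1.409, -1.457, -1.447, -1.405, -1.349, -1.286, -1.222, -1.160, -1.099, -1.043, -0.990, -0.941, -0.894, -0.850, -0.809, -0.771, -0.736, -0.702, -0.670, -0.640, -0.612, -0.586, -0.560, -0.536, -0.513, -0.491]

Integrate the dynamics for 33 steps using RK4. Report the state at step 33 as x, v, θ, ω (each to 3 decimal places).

Answer: x=0.165, v=0.023, θ=-0.024, ω=0.026

Derivation:
apply F[0]=+12.458 → step 1: x=0.005, v=0.376, θ=0.083, ω=-0.356
apply F[1]=+6.517 → step 2: x=0.014, v=0.512, θ=0.074, ω=-0.495
apply F[2]=+2.985 → step 3: x=0.024, v=0.567, θ=0.064, ω=-0.543
apply F[3]=+0.916 → step 4: x=0.036, v=0.576, θ=0.053, ω=-0.540
apply F[4]=-0.268 → step 5: x=0.047, v=0.560, θ=0.043, ω=-0.510
apply F[5]=-0.920 → step 6: x=0.058, v=0.530, θ=0.033, ω=-0.467
apply F[6]=-1.256 → step 7: x=0.068, v=0.494, θ=0.024, ω=-0.419
apply F[7]=-1.409 → step 8: x=0.078, v=0.457, θ=0.016, ω=-0.371
apply F[8]=-1.457 → step 9: x=0.087, v=0.420, θ=0.009, ω=-0.326
apply F[9]=-1.447 → step 10: x=0.095, v=0.384, θ=0.003, ω=-0.283
apply F[10]=-1.405 → step 11: x=0.102, v=0.351, θ=-0.002, ω=-0.244
apply F[11]=-1.349 → step 12: x=0.109, v=0.321, θ=-0.007, ω=-0.210
apply F[12]=-1.286 → step 13: x=0.115, v=0.292, θ=-0.011, ω=-0.179
apply F[13]=-1.222 → step 14: x=0.120, v=0.266, θ=-0.014, ω=-0.151
apply F[14]=-1.160 → step 15: x=0.126, v=0.242, θ=-0.017, ω=-0.127
apply F[15]=-1.099 → step 16: x=0.130, v=0.220, θ=-0.019, ω=-0.106
apply F[16]=-1.043 → step 17: x=0.134, v=0.200, θ=-0.021, ω=-0.087
apply F[17]=-0.990 → step 18: x=0.138, v=0.182, θ=-0.023, ω=-0.070
apply F[18]=-0.941 → step 19: x=0.142, v=0.165, θ=-0.024, ω=-0.056
apply F[19]=-0.894 → step 20: x=0.145, v=0.149, θ=-0.025, ω=-0.043
apply F[20]=-0.850 → step 21: x=0.148, v=0.134, θ=-0.026, ω=-0.032
apply F[21]=-0.809 → step 22: x=0.150, v=0.121, θ=-0.026, ω=-0.022
apply F[22]=-0.771 → step 23: x=0.152, v=0.109, θ=-0.026, ω=-0.014
apply F[23]=-0.736 → step 24: x=0.155, v=0.097, θ=-0.027, ω=-0.006
apply F[24]=-0.702 → step 25: x=0.156, v=0.086, θ=-0.027, ω=-0.000
apply F[25]=-0.670 → step 26: x=0.158, v=0.077, θ=-0.027, ω=0.005
apply F[26]=-0.640 → step 27: x=0.159, v=0.067, θ=-0.026, ω=0.010
apply F[27]=-0.612 → step 28: x=0.161, v=0.059, θ=-0.026, ω=0.014
apply F[28]=-0.586 → step 29: x=0.162, v=0.051, θ=-0.026, ω=0.017
apply F[29]=-0.560 → step 30: x=0.163, v=0.043, θ=-0.026, ω=0.020
apply F[30]=-0.536 → step 31: x=0.164, v=0.036, θ=-0.025, ω=0.023
apply F[31]=-0.513 → step 32: x=0.164, v=0.029, θ=-0.025, ω=0.025
apply F[32]=-0.491 → step 33: x=0.165, v=0.023, θ=-0.024, ω=0.026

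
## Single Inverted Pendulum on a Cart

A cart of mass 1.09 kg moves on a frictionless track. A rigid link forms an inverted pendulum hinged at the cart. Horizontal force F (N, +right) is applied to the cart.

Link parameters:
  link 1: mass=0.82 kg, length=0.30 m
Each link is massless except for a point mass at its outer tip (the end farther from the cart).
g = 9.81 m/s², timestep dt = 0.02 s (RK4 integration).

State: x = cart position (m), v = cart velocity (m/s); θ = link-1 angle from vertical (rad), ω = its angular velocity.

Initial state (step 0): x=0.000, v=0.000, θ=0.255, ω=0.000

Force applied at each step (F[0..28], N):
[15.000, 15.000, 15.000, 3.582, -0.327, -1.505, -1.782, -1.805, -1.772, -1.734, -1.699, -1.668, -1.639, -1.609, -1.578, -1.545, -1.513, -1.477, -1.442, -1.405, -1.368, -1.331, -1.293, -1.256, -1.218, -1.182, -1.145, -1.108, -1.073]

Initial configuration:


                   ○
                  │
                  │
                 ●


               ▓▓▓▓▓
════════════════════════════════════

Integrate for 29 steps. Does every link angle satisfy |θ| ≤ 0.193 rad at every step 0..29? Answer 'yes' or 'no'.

Answer: no

Derivation:
apply F[0]=+15.000 → step 1: x=0.002, v=0.229, θ=0.249, ω=-0.575
apply F[1]=+15.000 → step 2: x=0.009, v=0.461, θ=0.232, ω=-1.168
apply F[2]=+15.000 → step 3: x=0.021, v=0.698, θ=0.202, ω=-1.801
apply F[3]=+3.582 → step 4: x=0.035, v=0.739, θ=0.166, ω=-1.815
apply F[4]=-0.327 → step 5: x=0.050, v=0.714, θ=0.132, ω=-1.635
apply F[5]=-1.505 → step 6: x=0.063, v=0.671, θ=0.101, ω=-1.417
apply F[6]=-1.782 → step 7: x=0.076, v=0.626, θ=0.075, ω=-1.211
apply F[7]=-1.805 → step 8: x=0.089, v=0.584, θ=0.053, ω=-1.030
apply F[8]=-1.772 → step 9: x=0.100, v=0.546, θ=0.034, ω=-0.873
apply F[9]=-1.734 → step 10: x=0.110, v=0.510, θ=0.018, ω=-0.738
apply F[10]=-1.699 → step 11: x=0.120, v=0.478, θ=0.004, ω=-0.622
apply F[11]=-1.668 → step 12: x=0.130, v=0.447, θ=-0.007, ω=-0.522
apply F[12]=-1.639 → step 13: x=0.138, v=0.419, θ=-0.017, ω=-0.436
apply F[13]=-1.609 → step 14: x=0.146, v=0.393, θ=-0.025, ω=-0.362
apply F[14]=-1.578 → step 15: x=0.154, v=0.368, θ=-0.032, ω=-0.298
apply F[15]=-1.545 → step 16: x=0.161, v=0.345, θ=-0.037, ω=-0.243
apply F[16]=-1.513 → step 17: x=0.168, v=0.323, θ=-0.041, ω=-0.195
apply F[17]=-1.477 → step 18: x=0.174, v=0.302, θ=-0.045, ω=-0.155
apply F[18]=-1.442 → step 19: x=0.180, v=0.282, θ=-0.048, ω=-0.120
apply F[19]=-1.405 → step 20: x=0.185, v=0.264, θ=-0.050, ω=-0.089
apply F[20]=-1.368 → step 21: x=0.190, v=0.246, θ=-0.051, ω=-0.064
apply F[21]=-1.331 → step 22: x=0.195, v=0.229, θ=-0.052, ω=-0.042
apply F[22]=-1.293 → step 23: x=0.200, v=0.213, θ=-0.053, ω=-0.023
apply F[23]=-1.256 → step 24: x=0.204, v=0.198, θ=-0.053, ω=-0.007
apply F[24]=-1.218 → step 25: x=0.207, v=0.184, θ=-0.053, ω=0.006
apply F[25]=-1.182 → step 26: x=0.211, v=0.170, θ=-0.053, ω=0.018
apply F[26]=-1.145 → step 27: x=0.214, v=0.157, θ=-0.052, ω=0.027
apply F[27]=-1.108 → step 28: x=0.217, v=0.144, θ=-0.052, ω=0.035
apply F[28]=-1.073 → step 29: x=0.220, v=0.132, θ=-0.051, ω=0.042
Max |angle| over trajectory = 0.255 rad; bound = 0.193 → exceeded.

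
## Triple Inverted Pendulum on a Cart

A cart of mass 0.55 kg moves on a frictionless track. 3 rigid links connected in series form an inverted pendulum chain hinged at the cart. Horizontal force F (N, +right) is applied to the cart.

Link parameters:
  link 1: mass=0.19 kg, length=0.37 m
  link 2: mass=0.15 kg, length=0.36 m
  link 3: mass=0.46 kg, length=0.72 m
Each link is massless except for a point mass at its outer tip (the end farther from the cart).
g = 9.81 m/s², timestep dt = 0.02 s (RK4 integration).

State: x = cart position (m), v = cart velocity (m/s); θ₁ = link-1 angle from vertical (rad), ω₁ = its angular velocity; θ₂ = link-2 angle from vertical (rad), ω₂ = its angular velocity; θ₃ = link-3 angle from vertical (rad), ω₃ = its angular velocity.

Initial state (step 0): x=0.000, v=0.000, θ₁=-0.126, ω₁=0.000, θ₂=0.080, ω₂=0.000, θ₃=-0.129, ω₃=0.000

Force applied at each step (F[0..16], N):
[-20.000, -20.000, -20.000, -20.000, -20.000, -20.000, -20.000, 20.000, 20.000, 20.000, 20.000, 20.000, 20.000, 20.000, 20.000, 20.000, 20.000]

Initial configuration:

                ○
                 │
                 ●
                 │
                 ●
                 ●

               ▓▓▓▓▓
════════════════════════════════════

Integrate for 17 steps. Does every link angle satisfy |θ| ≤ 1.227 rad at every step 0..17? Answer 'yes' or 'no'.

Answer: no

Derivation:
apply F[0]=-20.000 → step 1: x=-0.007, v=-0.688, θ₁=-0.112, ω₁=1.414, θ₂=0.089, ω₂=0.892, θ₃=-0.132, ω₃=-0.249
apply F[1]=-20.000 → step 2: x=-0.028, v=-1.392, θ₁=-0.068, ω₁=2.989, θ₂=0.114, ω₂=1.590, θ₃=-0.139, ω₃=-0.460
apply F[2]=-20.000 → step 3: x=-0.063, v=-2.114, θ₁=0.009, ω₁=4.834, θ₂=0.150, ω₂=1.858, θ₃=-0.149, ω₃=-0.549
apply F[3]=-20.000 → step 4: x=-0.112, v=-2.830, θ₁=0.126, ω₁=6.871, θ₂=0.184, ω₂=1.503, θ₃=-0.159, ω₃=-0.373
apply F[4]=-20.000 → step 5: x=-0.175, v=-3.463, θ₁=0.282, ω₁=8.626, θ₂=0.207, ω₂=0.745, θ₃=-0.161, ω₃=0.193
apply F[5]=-20.000 → step 6: x=-0.250, v=-3.950, θ₁=0.465, ω₁=9.477, θ₂=0.217, ω₂=0.420, θ₃=-0.149, ω₃=1.026
apply F[6]=-20.000 → step 7: x=-0.333, v=-4.328, θ₁=0.656, ω₁=9.488, θ₂=0.230, ω₂=1.031, θ₃=-0.121, ω₃=1.816
apply F[7]=+20.000 → step 8: x=-0.412, v=-3.610, θ₁=0.834, ω₁=8.417, θ₂=0.250, ω₂=0.931, θ₃=-0.084, ω₃=1.822
apply F[8]=+20.000 → step 9: x=-0.477, v=-2.948, θ₁=0.996, ω₁=7.924, θ₂=0.266, ω₂=0.580, θ₃=-0.048, ω₃=1.763
apply F[9]=+20.000 → step 10: x=-0.530, v=-2.307, θ₁=1.153, ω₁=7.795, θ₂=0.273, ω₂=0.073, θ₃=-0.014, ω₃=1.701
apply F[10]=+20.000 → step 11: x=-0.570, v=-1.667, θ₁=1.310, ω₁=7.915, θ₂=0.268, ω₂=-0.492, θ₃=0.020, ω₃=1.659
apply F[11]=+20.000 → step 12: x=-0.597, v=-1.013, θ₁=1.471, ω₁=8.226, θ₂=0.253, ω₂=-1.027, θ₃=0.053, ω₃=1.641
apply F[12]=+20.000 → step 13: x=-0.610, v=-0.337, θ₁=1.640, ω₁=8.725, θ₂=0.228, ω₂=-1.440, θ₃=0.086, ω₃=1.641
apply F[13]=+20.000 → step 14: x=-0.610, v=0.371, θ₁=1.821, ω₁=9.466, θ₂=0.197, ω₂=-1.614, θ₃=0.119, ω₃=1.647
apply F[14]=+20.000 → step 15: x=-0.595, v=1.128, θ₁=2.021, ω₁=10.610, θ₂=0.166, ω₂=-1.366, θ₃=0.152, ω₃=1.649
apply F[15]=+20.000 → step 16: x=-0.564, v=1.974, θ₁=2.251, ω₁=12.530, θ₂=0.148, ω₂=-0.329, θ₃=0.185, ω₃=1.653
apply F[16]=+20.000 → step 17: x=-0.515, v=3.004, θ₁=2.534, ω₁=16.176, θ₂=0.164, ω₂=2.411, θ₃=0.218, ω₃=1.708
Max |angle| over trajectory = 2.534 rad; bound = 1.227 → exceeded.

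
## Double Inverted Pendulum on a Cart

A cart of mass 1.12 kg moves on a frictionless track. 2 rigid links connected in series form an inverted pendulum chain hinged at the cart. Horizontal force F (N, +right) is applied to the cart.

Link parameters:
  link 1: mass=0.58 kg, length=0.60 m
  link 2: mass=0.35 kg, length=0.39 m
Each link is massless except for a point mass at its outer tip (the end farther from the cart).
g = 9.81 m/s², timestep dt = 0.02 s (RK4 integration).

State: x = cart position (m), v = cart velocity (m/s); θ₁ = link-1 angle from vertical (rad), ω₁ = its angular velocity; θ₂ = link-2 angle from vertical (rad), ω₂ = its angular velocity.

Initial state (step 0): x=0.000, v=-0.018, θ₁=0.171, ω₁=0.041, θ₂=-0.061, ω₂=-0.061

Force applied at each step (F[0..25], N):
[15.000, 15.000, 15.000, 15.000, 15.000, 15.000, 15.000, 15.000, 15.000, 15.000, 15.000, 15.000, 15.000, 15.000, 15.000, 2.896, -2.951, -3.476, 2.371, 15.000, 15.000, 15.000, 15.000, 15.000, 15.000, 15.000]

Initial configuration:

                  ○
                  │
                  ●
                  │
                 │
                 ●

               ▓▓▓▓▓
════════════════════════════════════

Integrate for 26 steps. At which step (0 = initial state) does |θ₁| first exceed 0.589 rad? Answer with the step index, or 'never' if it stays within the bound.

apply F[0]=+15.000 → step 1: x=0.002, v=0.218, θ₁=0.169, ω₁=-0.240, θ₂=-0.064, ω₂=-0.275
apply F[1]=+15.000 → step 2: x=0.009, v=0.455, θ₁=0.161, ω₁=-0.526, θ₂=-0.072, ω₂=-0.488
apply F[2]=+15.000 → step 3: x=0.020, v=0.695, θ₁=0.148, ω₁=-0.822, θ₂=-0.084, ω₂=-0.694
apply F[3]=+15.000 → step 4: x=0.037, v=0.939, θ₁=0.128, ω₁=-1.134, θ₂=-0.100, ω₂=-0.889
apply F[4]=+15.000 → step 5: x=0.058, v=1.188, θ₁=0.102, ω₁=-1.467, θ₂=-0.119, ω₂=-1.068
apply F[5]=+15.000 → step 6: x=0.084, v=1.444, θ₁=0.070, ω₁=-1.826, θ₂=-0.142, ω₂=-1.224
apply F[6]=+15.000 → step 7: x=0.116, v=1.705, θ₁=0.029, ω₁=-2.216, θ₂=-0.168, ω₂=-1.350
apply F[7]=+15.000 → step 8: x=0.152, v=1.972, θ₁=-0.019, ω₁=-2.640, θ₂=-0.196, ω₂=-1.442
apply F[8]=+15.000 → step 9: x=0.195, v=2.243, θ₁=-0.077, ω₁=-3.095, θ₂=-0.225, ω₂=-1.494
apply F[9]=+15.000 → step 10: x=0.242, v=2.513, θ₁=-0.143, ω₁=-3.576, θ₂=-0.255, ω₂=-1.508
apply F[10]=+15.000 → step 11: x=0.295, v=2.775, θ₁=-0.220, ω₁=-4.068, θ₂=-0.286, ω₂=-1.496
apply F[11]=+15.000 → step 12: x=0.353, v=3.020, θ₁=-0.306, ω₁=-4.551, θ₂=-0.315, ω₂=-1.481
apply F[12]=+15.000 → step 13: x=0.416, v=3.238, θ₁=-0.402, ω₁=-5.001, θ₂=-0.345, ω₂=-1.498
apply F[13]=+15.000 → step 14: x=0.482, v=3.421, θ₁=-0.506, ω₁=-5.395, θ₂=-0.376, ω₂=-1.589
apply F[14]=+15.000 → step 15: x=0.552, v=3.563, θ₁=-0.617, ω₁=-5.720, θ₂=-0.409, ω₂=-1.786
apply F[15]=+2.896 → step 16: x=0.623, v=3.505, θ₁=-0.732, ω₁=-5.794, θ₂=-0.447, ω₂=-1.997
apply F[16]=-2.951 → step 17: x=0.692, v=3.357, θ₁=-0.848, ω₁=-5.797, θ₂=-0.489, ω₂=-2.208
apply F[17]=-3.476 → step 18: x=0.757, v=3.194, θ₁=-0.964, ω₁=-5.821, θ₂=-0.536, ω₂=-2.454
apply F[18]=+2.371 → step 19: x=0.820, v=3.086, θ₁=-1.081, ω₁=-5.906, θ₂=-0.588, ω₂=-2.841
apply F[19]=+15.000 → step 20: x=0.882, v=3.101, θ₁=-1.201, ω₁=-6.043, θ₂=-0.652, ω₂=-3.529
apply F[20]=+15.000 → step 21: x=0.944, v=3.090, θ₁=-1.323, ω₁=-6.148, θ₂=-0.730, ω₂=-4.313
apply F[21]=+15.000 → step 22: x=1.005, v=3.056, θ₁=-1.447, ω₁=-6.221, θ₂=-0.825, ω₂=-5.184
apply F[22]=+15.000 → step 23: x=1.066, v=2.998, θ₁=-1.571, ω₁=-6.262, θ₂=-0.938, ω₂=-6.134
apply F[23]=+15.000 → step 24: x=1.125, v=2.918, θ₁=-1.697, ω₁=-6.268, θ₂=-1.071, ω₂=-7.153
apply F[24]=+15.000 → step 25: x=1.182, v=2.815, θ₁=-1.822, ω₁=-6.239, θ₂=-1.225, ω₂=-8.232
apply F[25]=+15.000 → step 26: x=1.237, v=2.686, θ₁=-1.946, ω₁=-6.181, θ₂=-1.400, ω₂=-9.352
|θ₁| = 0.617 > 0.589 first at step 15.

Answer: 15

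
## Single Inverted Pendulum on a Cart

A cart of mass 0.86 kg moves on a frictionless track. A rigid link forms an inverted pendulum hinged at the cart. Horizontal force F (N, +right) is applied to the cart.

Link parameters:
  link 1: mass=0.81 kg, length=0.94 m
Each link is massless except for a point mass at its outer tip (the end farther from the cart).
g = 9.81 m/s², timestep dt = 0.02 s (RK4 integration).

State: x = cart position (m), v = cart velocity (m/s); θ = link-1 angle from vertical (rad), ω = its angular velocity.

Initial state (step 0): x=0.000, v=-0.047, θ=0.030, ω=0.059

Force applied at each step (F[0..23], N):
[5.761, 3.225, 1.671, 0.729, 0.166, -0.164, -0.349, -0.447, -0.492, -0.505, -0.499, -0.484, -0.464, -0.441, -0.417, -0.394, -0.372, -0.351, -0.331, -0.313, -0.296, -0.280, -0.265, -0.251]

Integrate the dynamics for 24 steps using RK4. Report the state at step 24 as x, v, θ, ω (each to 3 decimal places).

Answer: x=0.053, v=0.036, θ=-0.008, ω=-0.006

Derivation:
apply F[0]=+5.761 → step 1: x=0.000, v=0.081, θ=0.030, ω=-0.071
apply F[1]=+3.225 → step 2: x=0.003, v=0.151, θ=0.028, ω=-0.139
apply F[2]=+1.671 → step 3: x=0.006, v=0.185, θ=0.025, ω=-0.170
apply F[3]=+0.729 → step 4: x=0.010, v=0.198, θ=0.021, ω=-0.179
apply F[4]=+0.166 → step 5: x=0.014, v=0.198, θ=0.018, ω=-0.175
apply F[5]=-0.164 → step 6: x=0.018, v=0.191, θ=0.014, ω=-0.164
apply F[6]=-0.349 → step 7: x=0.021, v=0.181, θ=0.011, ω=-0.150
apply F[7]=-0.447 → step 8: x=0.025, v=0.169, θ=0.008, ω=-0.135
apply F[8]=-0.492 → step 9: x=0.028, v=0.156, θ=0.006, ω=-0.120
apply F[9]=-0.505 → step 10: x=0.031, v=0.143, θ=0.003, ω=-0.106
apply F[10]=-0.499 → step 11: x=0.034, v=0.131, θ=0.001, ω=-0.093
apply F[11]=-0.484 → step 12: x=0.036, v=0.120, θ=-0.000, ω=-0.081
apply F[12]=-0.464 → step 13: x=0.039, v=0.109, θ=-0.002, ω=-0.070
apply F[13]=-0.441 → step 14: x=0.041, v=0.099, θ=-0.003, ω=-0.060
apply F[14]=-0.417 → step 15: x=0.043, v=0.090, θ=-0.004, ω=-0.051
apply F[15]=-0.394 → step 16: x=0.044, v=0.082, θ=-0.005, ω=-0.043
apply F[16]=-0.372 → step 17: x=0.046, v=0.074, θ=-0.006, ω=-0.036
apply F[17]=-0.351 → step 18: x=0.047, v=0.067, θ=-0.007, ω=-0.030
apply F[18]=-0.331 → step 19: x=0.049, v=0.061, θ=-0.007, ω=-0.024
apply F[19]=-0.313 → step 20: x=0.050, v=0.055, θ=-0.007, ω=-0.019
apply F[20]=-0.296 → step 21: x=0.051, v=0.050, θ=-0.008, ω=-0.015
apply F[21]=-0.280 → step 22: x=0.052, v=0.044, θ=-0.008, ω=-0.012
apply F[22]=-0.265 → step 23: x=0.053, v=0.040, θ=-0.008, ω=-0.008
apply F[23]=-0.251 → step 24: x=0.053, v=0.036, θ=-0.008, ω=-0.006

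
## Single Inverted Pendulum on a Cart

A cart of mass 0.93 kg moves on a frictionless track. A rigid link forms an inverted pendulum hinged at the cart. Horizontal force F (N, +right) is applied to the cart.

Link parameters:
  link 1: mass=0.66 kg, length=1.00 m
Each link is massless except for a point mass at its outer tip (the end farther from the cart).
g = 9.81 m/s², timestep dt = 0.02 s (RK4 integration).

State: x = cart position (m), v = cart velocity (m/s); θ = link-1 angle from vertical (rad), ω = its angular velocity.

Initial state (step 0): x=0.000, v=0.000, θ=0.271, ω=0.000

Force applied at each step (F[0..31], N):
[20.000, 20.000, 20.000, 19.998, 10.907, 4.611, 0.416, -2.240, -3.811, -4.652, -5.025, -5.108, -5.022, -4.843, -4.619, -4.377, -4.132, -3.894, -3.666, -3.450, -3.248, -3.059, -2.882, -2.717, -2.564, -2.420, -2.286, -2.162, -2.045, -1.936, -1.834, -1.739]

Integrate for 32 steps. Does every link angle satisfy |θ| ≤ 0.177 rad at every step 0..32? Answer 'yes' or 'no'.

apply F[0]=+20.000 → step 1: x=0.004, v=0.375, θ=0.268, ω=-0.310
apply F[1]=+20.000 → step 2: x=0.015, v=0.753, θ=0.259, ω=-0.623
apply F[2]=+20.000 → step 3: x=0.034, v=1.135, θ=0.243, ω=-0.944
apply F[3]=+19.998 → step 4: x=0.060, v=1.523, θ=0.221, ω=-1.277
apply F[4]=+10.907 → step 5: x=0.093, v=1.729, θ=0.194, ω=-1.438
apply F[5]=+4.611 → step 6: x=0.128, v=1.807, θ=0.164, ω=-1.480
apply F[6]=+0.416 → step 7: x=0.164, v=1.800, θ=0.135, ω=-1.444
apply F[7]=-2.240 → step 8: x=0.200, v=1.740, θ=0.107, ω=-1.360
apply F[8]=-3.811 → step 9: x=0.234, v=1.648, θ=0.081, ω=-1.249
apply F[9]=-4.652 → step 10: x=0.266, v=1.540, θ=0.057, ω=-1.128
apply F[10]=-5.025 → step 11: x=0.295, v=1.426, θ=0.036, ω=-1.006
apply F[11]=-5.108 → step 12: x=0.323, v=1.313, θ=0.017, ω=-0.887
apply F[12]=-5.022 → step 13: x=0.348, v=1.204, θ=0.000, ω=-0.777
apply F[13]=-4.843 → step 14: x=0.371, v=1.101, θ=-0.014, ω=-0.675
apply F[14]=-4.619 → step 15: x=0.392, v=1.004, θ=-0.027, ω=-0.582
apply F[15]=-4.377 → step 16: x=0.411, v=0.914, θ=-0.037, ω=-0.499
apply F[16]=-4.132 → step 17: x=0.428, v=0.831, θ=-0.047, ω=-0.424
apply F[17]=-3.894 → step 18: x=0.444, v=0.755, θ=-0.054, ω=-0.358
apply F[18]=-3.666 → step 19: x=0.459, v=0.684, θ=-0.061, ω=-0.298
apply F[19]=-3.450 → step 20: x=0.472, v=0.619, θ=-0.066, ω=-0.246
apply F[20]=-3.248 → step 21: x=0.484, v=0.559, θ=-0.071, ω=-0.199
apply F[21]=-3.059 → step 22: x=0.494, v=0.503, θ=-0.074, ω=-0.158
apply F[22]=-2.882 → step 23: x=0.504, v=0.452, θ=-0.077, ω=-0.122
apply F[23]=-2.717 → step 24: x=0.512, v=0.404, θ=-0.079, ω=-0.090
apply F[24]=-2.564 → step 25: x=0.520, v=0.361, θ=-0.081, ω=-0.062
apply F[25]=-2.420 → step 26: x=0.527, v=0.320, θ=-0.082, ω=-0.038
apply F[26]=-2.286 → step 27: x=0.533, v=0.282, θ=-0.082, ω=-0.016
apply F[27]=-2.162 → step 28: x=0.538, v=0.247, θ=-0.083, ω=0.002
apply F[28]=-2.045 → step 29: x=0.543, v=0.215, θ=-0.082, ω=0.019
apply F[29]=-1.936 → step 30: x=0.547, v=0.185, θ=-0.082, ω=0.032
apply F[30]=-1.834 → step 31: x=0.550, v=0.157, θ=-0.081, ω=0.044
apply F[31]=-1.739 → step 32: x=0.553, v=0.131, θ=-0.080, ω=0.055
Max |angle| over trajectory = 0.271 rad; bound = 0.177 → exceeded.

Answer: no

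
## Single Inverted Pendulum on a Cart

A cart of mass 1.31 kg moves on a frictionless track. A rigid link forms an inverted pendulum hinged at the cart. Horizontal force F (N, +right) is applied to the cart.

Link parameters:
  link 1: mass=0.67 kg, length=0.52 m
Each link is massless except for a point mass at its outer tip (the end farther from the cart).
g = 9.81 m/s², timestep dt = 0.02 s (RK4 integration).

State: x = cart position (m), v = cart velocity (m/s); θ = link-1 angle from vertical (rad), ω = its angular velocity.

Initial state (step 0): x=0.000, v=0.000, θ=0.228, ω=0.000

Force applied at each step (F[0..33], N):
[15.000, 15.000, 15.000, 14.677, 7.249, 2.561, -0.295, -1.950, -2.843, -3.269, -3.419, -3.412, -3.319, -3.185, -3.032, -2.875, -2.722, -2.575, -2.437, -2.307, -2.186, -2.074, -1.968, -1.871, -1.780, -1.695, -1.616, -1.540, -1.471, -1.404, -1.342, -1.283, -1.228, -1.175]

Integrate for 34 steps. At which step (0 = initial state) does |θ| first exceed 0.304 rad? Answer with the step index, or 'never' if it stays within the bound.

apply F[0]=+15.000 → step 1: x=0.002, v=0.202, θ=0.225, ω=-0.293
apply F[1]=+15.000 → step 2: x=0.008, v=0.405, θ=0.216, ω=-0.591
apply F[2]=+15.000 → step 3: x=0.018, v=0.609, θ=0.201, ω=-0.898
apply F[3]=+14.677 → step 4: x=0.032, v=0.812, θ=0.180, ω=-1.209
apply F[4]=+7.249 → step 5: x=0.050, v=0.906, θ=0.155, ω=-1.324
apply F[5]=+2.561 → step 6: x=0.068, v=0.932, θ=0.129, ω=-1.320
apply F[6]=-0.295 → step 7: x=0.086, v=0.917, θ=0.103, ω=-1.248
apply F[7]=-1.950 → step 8: x=0.104, v=0.879, θ=0.079, ω=-1.142
apply F[8]=-2.843 → step 9: x=0.122, v=0.830, θ=0.057, ω=-1.021
apply F[9]=-3.269 → step 10: x=0.138, v=0.775, θ=0.038, ω=-0.898
apply F[10]=-3.419 → step 11: x=0.153, v=0.720, θ=0.022, ω=-0.781
apply F[11]=-3.412 → step 12: x=0.166, v=0.667, θ=0.007, ω=-0.673
apply F[12]=-3.319 → step 13: x=0.179, v=0.616, θ=-0.005, ω=-0.575
apply F[13]=-3.185 → step 14: x=0.191, v=0.569, θ=-0.016, ω=-0.488
apply F[14]=-3.032 → step 15: x=0.202, v=0.524, θ=-0.025, ω=-0.411
apply F[15]=-2.875 → step 16: x=0.212, v=0.483, θ=-0.033, ω=-0.343
apply F[16]=-2.722 → step 17: x=0.221, v=0.445, θ=-0.039, ω=-0.283
apply F[17]=-2.575 → step 18: x=0.230, v=0.410, θ=-0.044, ω=-0.231
apply F[18]=-2.437 → step 19: x=0.238, v=0.378, θ=-0.048, ω=-0.186
apply F[19]=-2.307 → step 20: x=0.245, v=0.348, θ=-0.051, ω=-0.147
apply F[20]=-2.186 → step 21: x=0.252, v=0.320, θ=-0.054, ω=-0.113
apply F[21]=-2.074 → step 22: x=0.258, v=0.293, θ=-0.056, ω=-0.084
apply F[22]=-1.968 → step 23: x=0.263, v=0.269, θ=-0.057, ω=-0.059
apply F[23]=-1.871 → step 24: x=0.269, v=0.246, θ=-0.058, ω=-0.037
apply F[24]=-1.780 → step 25: x=0.273, v=0.225, θ=-0.059, ω=-0.018
apply F[25]=-1.695 → step 26: x=0.278, v=0.205, θ=-0.059, ω=-0.002
apply F[26]=-1.616 → step 27: x=0.282, v=0.186, θ=-0.059, ω=0.011
apply F[27]=-1.540 → step 28: x=0.285, v=0.169, θ=-0.059, ω=0.023
apply F[28]=-1.471 → step 29: x=0.288, v=0.152, θ=-0.058, ω=0.033
apply F[29]=-1.404 → step 30: x=0.291, v=0.137, θ=-0.057, ω=0.041
apply F[30]=-1.342 → step 31: x=0.294, v=0.122, θ=-0.057, ω=0.047
apply F[31]=-1.283 → step 32: x=0.296, v=0.108, θ=-0.056, ω=0.053
apply F[32]=-1.228 → step 33: x=0.298, v=0.095, θ=-0.055, ω=0.058
apply F[33]=-1.175 → step 34: x=0.300, v=0.082, θ=-0.053, ω=0.061
max |θ| = 0.228 ≤ 0.304 over all 35 states.

Answer: never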